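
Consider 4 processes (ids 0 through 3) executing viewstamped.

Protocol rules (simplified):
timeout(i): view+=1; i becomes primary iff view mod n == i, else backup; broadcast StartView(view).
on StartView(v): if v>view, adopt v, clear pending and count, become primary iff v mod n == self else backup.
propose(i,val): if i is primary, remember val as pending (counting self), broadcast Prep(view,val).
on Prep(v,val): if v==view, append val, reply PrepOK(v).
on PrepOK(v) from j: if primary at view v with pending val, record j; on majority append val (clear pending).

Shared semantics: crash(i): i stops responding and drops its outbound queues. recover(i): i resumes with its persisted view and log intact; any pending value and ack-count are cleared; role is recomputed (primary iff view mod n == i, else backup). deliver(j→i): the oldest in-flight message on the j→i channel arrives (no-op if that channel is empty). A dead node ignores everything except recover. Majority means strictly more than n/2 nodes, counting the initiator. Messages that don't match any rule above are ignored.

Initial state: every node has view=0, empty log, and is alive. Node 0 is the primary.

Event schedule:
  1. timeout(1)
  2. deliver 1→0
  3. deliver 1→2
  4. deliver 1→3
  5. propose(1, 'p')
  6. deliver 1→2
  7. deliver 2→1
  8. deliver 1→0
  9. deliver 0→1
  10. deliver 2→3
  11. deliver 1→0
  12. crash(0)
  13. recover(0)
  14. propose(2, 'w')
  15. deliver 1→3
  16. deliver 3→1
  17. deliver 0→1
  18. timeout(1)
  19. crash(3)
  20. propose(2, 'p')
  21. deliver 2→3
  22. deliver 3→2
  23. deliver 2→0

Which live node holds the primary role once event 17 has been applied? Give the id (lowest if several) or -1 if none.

1

1. timeout(1):  <1:prim v1 ->
2. deliver 1→0:  <0:back v1 ->
3. deliver 1→2:  <2:back v1 ->
4. deliver 1→3:  <3:back v1 ->
5. propose(1,'p'):  nop
6. deliver 1→2:  <2:back v1 p>
7. deliver 2→1:  nop
8. deliver 1→0:  <0:back v1 p>
9. deliver 0→1:  <1:prim v1 p>
10. deliver 2→3:  nop
11. deliver 1→0:  nop
12. crash(0):  <0:✗back v1 p>
13. recover(0):  <0:back v1 p>
14. propose(2,'w'):  nop
15. deliver 1→3:  <3:back v1 p>
16. deliver 3→1:  nop
17. deliver 0→1:  nop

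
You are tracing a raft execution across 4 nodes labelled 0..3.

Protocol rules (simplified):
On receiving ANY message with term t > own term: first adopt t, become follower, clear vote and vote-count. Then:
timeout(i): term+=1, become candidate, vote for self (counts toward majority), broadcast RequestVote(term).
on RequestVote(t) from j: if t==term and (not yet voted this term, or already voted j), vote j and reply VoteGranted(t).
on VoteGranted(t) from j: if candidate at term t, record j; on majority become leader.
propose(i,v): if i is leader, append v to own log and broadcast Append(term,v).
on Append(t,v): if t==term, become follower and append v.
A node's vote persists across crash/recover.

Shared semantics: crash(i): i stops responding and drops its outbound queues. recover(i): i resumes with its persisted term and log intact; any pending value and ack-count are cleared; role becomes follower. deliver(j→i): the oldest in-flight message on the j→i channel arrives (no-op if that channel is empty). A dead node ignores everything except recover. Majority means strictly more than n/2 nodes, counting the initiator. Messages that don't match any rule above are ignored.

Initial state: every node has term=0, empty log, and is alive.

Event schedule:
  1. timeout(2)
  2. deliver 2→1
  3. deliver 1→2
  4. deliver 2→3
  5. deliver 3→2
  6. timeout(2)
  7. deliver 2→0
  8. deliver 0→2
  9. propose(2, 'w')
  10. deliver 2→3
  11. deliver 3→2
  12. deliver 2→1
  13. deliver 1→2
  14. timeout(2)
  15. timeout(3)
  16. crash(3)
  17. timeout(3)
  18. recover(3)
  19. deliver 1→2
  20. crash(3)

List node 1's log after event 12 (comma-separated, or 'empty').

empty

after 1 — timeout(2): n2:cand/t1/[-]
after 2 — deliver 2→1: n1:foll/t1/[-]
after 3 — deliver 1→2: ·
after 4 — deliver 2→3: n3:foll/t1/[-]
after 5 — deliver 3→2: n2:lead/t1/[-]
after 6 — timeout(2): n2:cand/t2/[-]
after 7 — deliver 2→0: n0:foll/t1/[-]
after 8 — deliver 0→2: ·
after 9 — propose(2,'w'): ·
after 10 — deliver 2→3: n3:foll/t2/[-]
after 11 — deliver 3→2: ·
after 12 — deliver 2→1: n1:foll/t2/[-]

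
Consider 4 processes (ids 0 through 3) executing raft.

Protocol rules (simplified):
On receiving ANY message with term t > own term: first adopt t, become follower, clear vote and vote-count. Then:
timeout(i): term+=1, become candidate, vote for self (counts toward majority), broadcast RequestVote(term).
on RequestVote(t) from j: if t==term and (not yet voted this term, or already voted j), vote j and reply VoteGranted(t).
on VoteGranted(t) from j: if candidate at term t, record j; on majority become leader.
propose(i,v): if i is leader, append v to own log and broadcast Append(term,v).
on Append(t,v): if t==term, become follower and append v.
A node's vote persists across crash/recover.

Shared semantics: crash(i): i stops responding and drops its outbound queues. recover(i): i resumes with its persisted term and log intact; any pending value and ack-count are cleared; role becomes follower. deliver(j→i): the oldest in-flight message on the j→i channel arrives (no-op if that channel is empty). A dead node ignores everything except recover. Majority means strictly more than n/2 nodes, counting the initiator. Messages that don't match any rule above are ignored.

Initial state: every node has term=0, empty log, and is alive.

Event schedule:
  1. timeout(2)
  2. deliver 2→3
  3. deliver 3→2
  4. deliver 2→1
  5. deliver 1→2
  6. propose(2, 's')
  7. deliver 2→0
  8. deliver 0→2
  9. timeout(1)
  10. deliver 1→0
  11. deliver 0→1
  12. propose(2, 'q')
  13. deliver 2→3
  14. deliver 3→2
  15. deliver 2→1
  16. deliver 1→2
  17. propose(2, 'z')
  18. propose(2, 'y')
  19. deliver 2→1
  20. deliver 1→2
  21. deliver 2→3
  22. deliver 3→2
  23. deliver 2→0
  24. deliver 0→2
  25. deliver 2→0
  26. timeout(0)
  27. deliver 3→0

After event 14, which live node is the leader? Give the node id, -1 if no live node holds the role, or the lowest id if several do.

[1] timeout(2) → N2(cand t1 [-])
[2] deliver 2→3 → N3(foll t1 [-])
[3] deliver 3→2 → ∅
[4] deliver 2→1 → N1(foll t1 [-])
[5] deliver 1→2 → N2(lead t1 [-])
[6] propose(2,'s') → N2(lead t1 [s])
[7] deliver 2→0 → N0(foll t1 [-])
[8] deliver 0→2 → ∅
[9] timeout(1) → N1(cand t2 [-])
[10] deliver 1→0 → N0(foll t2 [-])
[11] deliver 0→1 → ∅
[12] propose(2,'q') → N2(lead t1 [s,q])
[13] deliver 2→3 → N3(foll t1 [s])
[14] deliver 3→2 → ∅

2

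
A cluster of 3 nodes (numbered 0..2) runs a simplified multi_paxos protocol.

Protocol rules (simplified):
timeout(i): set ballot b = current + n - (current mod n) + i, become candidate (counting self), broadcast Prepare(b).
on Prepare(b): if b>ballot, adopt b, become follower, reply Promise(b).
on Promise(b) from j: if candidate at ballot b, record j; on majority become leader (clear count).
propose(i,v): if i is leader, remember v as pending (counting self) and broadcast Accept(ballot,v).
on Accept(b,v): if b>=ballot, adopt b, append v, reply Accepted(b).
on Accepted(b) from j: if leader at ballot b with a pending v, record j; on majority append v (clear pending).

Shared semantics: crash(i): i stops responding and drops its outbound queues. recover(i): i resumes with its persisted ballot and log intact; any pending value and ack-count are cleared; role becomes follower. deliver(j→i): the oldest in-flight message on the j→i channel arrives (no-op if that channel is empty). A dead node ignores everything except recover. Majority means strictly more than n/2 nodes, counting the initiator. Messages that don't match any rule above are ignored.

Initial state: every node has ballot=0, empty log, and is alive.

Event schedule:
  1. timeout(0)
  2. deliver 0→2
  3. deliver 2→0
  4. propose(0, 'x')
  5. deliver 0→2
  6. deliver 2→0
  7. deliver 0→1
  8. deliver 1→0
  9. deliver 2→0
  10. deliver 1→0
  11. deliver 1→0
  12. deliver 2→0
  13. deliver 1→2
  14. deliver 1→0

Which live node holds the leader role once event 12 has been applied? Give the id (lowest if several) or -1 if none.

0

e1 timeout(0): 0[cand,b=3,-]
e2 deliver 0→2: 2[foll,b=3,-]
e3 deliver 2→0: 0[lead,b=3,-]
e4 propose(0,'x'): ·
e5 deliver 0→2: 2[foll,b=3,x]
e6 deliver 2→0: 0[lead,b=3,x]
e7 deliver 0→1: 1[foll,b=3,-]
e8 deliver 1→0: ·
e9 deliver 2→0: ·
e10 deliver 1→0: ·
e11 deliver 1→0: ·
e12 deliver 2→0: ·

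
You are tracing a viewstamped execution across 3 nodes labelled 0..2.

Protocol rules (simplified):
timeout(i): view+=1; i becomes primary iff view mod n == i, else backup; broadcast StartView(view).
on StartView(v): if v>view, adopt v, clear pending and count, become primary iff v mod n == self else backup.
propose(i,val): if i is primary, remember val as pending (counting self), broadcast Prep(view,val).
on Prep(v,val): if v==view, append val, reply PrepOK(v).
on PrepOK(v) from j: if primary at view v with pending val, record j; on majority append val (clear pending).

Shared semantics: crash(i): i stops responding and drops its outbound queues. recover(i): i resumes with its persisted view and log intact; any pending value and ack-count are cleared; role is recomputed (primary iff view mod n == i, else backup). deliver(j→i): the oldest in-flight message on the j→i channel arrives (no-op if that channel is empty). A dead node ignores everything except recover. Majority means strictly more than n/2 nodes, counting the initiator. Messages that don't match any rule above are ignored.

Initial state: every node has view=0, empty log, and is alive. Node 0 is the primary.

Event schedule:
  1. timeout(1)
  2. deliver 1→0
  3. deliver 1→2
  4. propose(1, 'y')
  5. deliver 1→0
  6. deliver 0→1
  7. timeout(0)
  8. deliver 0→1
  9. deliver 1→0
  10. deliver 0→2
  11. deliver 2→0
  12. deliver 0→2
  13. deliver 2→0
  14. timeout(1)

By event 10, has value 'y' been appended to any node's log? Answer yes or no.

e1 timeout(1): 1[prim,v=1,-]
e2 deliver 1→0: 0[back,v=1,-]
e3 deliver 1→2: 2[back,v=1,-]
e4 propose(1,'y'): ·
e5 deliver 1→0: 0[back,v=1,y]
e6 deliver 0→1: 1[prim,v=1,y]
e7 timeout(0): 0[back,v=2,y]
e8 deliver 0→1: 1[back,v=2,y]
e9 deliver 1→0: ·
e10 deliver 0→2: 2[prim,v=2,-]

yes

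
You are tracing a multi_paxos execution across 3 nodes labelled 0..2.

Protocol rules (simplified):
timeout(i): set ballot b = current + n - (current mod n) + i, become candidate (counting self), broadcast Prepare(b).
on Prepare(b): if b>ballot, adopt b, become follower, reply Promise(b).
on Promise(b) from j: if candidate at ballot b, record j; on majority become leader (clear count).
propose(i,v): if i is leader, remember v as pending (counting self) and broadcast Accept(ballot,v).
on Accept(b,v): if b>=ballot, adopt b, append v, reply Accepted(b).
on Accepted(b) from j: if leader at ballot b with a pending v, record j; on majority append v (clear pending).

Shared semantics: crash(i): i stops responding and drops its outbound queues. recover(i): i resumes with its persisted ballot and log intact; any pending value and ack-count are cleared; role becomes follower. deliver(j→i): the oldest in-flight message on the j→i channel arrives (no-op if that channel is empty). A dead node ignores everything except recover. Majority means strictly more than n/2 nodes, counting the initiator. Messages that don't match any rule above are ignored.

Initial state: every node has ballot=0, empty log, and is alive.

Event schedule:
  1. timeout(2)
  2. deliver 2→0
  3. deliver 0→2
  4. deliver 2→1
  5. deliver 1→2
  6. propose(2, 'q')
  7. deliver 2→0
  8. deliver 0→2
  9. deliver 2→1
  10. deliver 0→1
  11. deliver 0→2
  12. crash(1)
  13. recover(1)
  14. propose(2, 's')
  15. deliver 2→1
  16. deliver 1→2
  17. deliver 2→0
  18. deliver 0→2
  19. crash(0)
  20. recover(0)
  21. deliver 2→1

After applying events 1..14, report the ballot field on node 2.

step 1 timeout(2): 2={cand,b=5,log=-}
step 2 deliver 2→0: 0={foll,b=5,log=-}
step 3 deliver 0→2: 2={lead,b=5,log=-}
step 4 deliver 2→1: 1={foll,b=5,log=-}
step 5 deliver 1→2: —
step 6 propose(2,'q'): —
step 7 deliver 2→0: 0={foll,b=5,log=q}
step 8 deliver 0→2: 2={lead,b=5,log=q}
step 9 deliver 2→1: 1={foll,b=5,log=q}
step 10 deliver 0→1: —
step 11 deliver 0→2: —
step 12 crash(1): 1={✗foll,b=5,log=q}
step 13 recover(1): 1={foll,b=5,log=q}
step 14 propose(2,'s'): —

5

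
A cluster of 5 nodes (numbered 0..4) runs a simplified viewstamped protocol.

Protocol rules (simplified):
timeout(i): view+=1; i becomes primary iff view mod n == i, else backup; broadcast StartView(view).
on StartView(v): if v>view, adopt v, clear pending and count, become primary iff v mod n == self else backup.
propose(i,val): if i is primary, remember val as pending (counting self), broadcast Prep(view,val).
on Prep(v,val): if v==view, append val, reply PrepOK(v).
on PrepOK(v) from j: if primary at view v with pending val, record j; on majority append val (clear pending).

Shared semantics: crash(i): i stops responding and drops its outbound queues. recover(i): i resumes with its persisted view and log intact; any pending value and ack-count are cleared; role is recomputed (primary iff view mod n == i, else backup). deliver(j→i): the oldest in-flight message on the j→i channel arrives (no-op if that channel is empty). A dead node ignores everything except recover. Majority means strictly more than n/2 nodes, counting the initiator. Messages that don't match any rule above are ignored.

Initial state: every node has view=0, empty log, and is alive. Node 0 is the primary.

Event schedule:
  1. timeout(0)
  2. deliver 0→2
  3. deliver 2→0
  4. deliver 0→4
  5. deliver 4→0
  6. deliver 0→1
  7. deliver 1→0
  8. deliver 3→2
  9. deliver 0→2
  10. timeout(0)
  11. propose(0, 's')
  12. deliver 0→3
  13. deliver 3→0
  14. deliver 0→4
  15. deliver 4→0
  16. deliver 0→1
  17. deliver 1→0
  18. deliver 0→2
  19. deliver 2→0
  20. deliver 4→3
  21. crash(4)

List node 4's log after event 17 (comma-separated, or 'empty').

empty

e1 timeout(0): 0[back,v=1,-]
e2 deliver 0→2: 2[back,v=1,-]
e3 deliver 2→0: ·
e4 deliver 0→4: 4[back,v=1,-]
e5 deliver 4→0: ·
e6 deliver 0→1: 1[prim,v=1,-]
e7 deliver 1→0: ·
e8 deliver 3→2: ·
e9 deliver 0→2: ·
e10 timeout(0): 0[back,v=2,-]
e11 propose(0,'s'): ·
e12 deliver 0→3: 3[back,v=1,-]
e13 deliver 3→0: ·
e14 deliver 0→4: 4[back,v=2,-]
e15 deliver 4→0: ·
e16 deliver 0→1: 1[back,v=2,-]
e17 deliver 1→0: ·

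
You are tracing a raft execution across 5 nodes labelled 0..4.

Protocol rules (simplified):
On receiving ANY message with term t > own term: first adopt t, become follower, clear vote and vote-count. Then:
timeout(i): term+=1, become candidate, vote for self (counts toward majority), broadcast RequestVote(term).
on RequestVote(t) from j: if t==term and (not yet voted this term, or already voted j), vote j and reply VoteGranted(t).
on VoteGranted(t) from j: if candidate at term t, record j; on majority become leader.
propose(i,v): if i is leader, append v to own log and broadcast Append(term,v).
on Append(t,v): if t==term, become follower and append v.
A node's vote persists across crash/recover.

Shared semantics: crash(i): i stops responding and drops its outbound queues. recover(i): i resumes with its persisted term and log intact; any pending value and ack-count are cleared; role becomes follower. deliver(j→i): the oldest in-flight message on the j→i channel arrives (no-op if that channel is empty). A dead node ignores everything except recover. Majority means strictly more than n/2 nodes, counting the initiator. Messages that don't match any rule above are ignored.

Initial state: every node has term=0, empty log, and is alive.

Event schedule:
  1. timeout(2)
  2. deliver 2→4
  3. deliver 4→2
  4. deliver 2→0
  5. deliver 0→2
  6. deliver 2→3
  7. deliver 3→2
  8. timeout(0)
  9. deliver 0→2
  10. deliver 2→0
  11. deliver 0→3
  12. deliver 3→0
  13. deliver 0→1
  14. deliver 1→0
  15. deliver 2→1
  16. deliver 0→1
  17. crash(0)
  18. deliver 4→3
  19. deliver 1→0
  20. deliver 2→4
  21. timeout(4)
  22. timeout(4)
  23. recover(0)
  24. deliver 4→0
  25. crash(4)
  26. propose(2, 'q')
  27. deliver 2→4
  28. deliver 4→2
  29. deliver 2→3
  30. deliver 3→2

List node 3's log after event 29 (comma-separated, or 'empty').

empty

after 1 — timeout(2): n2:cand/t1/[-]
after 2 — deliver 2→4: n4:foll/t1/[-]
after 3 — deliver 4→2: ·
after 4 — deliver 2→0: n0:foll/t1/[-]
after 5 — deliver 0→2: n2:lead/t1/[-]
after 6 — deliver 2→3: n3:foll/t1/[-]
after 7 — deliver 3→2: ·
after 8 — timeout(0): n0:cand/t2/[-]
after 9 — deliver 0→2: n2:foll/t2/[-]
after 10 — deliver 2→0: ·
after 11 — deliver 0→3: n3:foll/t2/[-]
after 12 — deliver 3→0: n0:lead/t2/[-]
after 13 — deliver 0→1: n1:foll/t2/[-]
after 14 — deliver 1→0: ·
after 15 — deliver 2→1: ·
after 16 — deliver 0→1: ·
after 17 — crash(0): n0:✗lead/t2/[-]
after 18 — deliver 4→3: ·
after 19 — deliver 1→0: ·
after 20 — deliver 2→4: ·
after 21 — timeout(4): n4:cand/t2/[-]
after 22 — timeout(4): n4:cand/t3/[-]
after 23 — recover(0): n0:foll/t2/[-]
after 24 — deliver 4→0: ·
after 25 — crash(4): n4:✗cand/t3/[-]
after 26 — propose(2,'q'): ·
after 27 — deliver 2→4: ·
after 28 — deliver 4→2: ·
after 29 — deliver 2→3: ·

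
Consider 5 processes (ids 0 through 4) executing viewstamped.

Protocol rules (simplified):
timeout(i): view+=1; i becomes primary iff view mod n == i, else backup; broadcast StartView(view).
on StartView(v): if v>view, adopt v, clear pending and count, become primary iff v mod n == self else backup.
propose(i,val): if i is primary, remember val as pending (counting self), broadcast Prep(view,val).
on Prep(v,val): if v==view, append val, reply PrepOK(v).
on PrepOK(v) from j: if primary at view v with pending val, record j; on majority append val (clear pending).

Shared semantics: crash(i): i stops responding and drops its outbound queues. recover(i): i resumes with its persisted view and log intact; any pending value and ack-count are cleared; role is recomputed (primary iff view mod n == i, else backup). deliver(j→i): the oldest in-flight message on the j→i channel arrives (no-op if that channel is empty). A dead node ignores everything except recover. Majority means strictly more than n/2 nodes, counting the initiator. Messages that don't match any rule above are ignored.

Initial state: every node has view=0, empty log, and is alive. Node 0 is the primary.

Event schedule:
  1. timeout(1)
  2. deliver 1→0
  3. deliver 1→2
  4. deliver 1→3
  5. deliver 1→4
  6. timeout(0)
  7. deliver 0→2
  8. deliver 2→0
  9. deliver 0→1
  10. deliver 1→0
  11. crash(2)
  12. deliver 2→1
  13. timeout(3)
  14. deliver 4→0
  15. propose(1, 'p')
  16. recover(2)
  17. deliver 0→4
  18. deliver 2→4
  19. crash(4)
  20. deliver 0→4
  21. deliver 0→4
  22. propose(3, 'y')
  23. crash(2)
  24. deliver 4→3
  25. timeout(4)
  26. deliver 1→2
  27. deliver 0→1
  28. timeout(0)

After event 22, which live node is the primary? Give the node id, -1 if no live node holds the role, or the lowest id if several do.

e1 timeout(1): 1[prim,v=1,-]
e2 deliver 1→0: 0[back,v=1,-]
e3 deliver 1→2: 2[back,v=1,-]
e4 deliver 1→3: 3[back,v=1,-]
e5 deliver 1→4: 4[back,v=1,-]
e6 timeout(0): 0[back,v=2,-]
e7 deliver 0→2: 2[prim,v=2,-]
e8 deliver 2→0: ·
e9 deliver 0→1: 1[back,v=2,-]
e10 deliver 1→0: ·
e11 crash(2): 2[✗prim,v=2,-]
e12 deliver 2→1: ·
e13 timeout(3): 3[back,v=2,-]
e14 deliver 4→0: ·
e15 propose(1,'p'): ·
e16 recover(2): 2[prim,v=2,-]
e17 deliver 0→4: 4[back,v=2,-]
e18 deliver 2→4: ·
e19 crash(4): 4[✗back,v=2,-]
e20 deliver 0→4: ·
e21 deliver 0→4: ·
e22 propose(3,'y'): ·

2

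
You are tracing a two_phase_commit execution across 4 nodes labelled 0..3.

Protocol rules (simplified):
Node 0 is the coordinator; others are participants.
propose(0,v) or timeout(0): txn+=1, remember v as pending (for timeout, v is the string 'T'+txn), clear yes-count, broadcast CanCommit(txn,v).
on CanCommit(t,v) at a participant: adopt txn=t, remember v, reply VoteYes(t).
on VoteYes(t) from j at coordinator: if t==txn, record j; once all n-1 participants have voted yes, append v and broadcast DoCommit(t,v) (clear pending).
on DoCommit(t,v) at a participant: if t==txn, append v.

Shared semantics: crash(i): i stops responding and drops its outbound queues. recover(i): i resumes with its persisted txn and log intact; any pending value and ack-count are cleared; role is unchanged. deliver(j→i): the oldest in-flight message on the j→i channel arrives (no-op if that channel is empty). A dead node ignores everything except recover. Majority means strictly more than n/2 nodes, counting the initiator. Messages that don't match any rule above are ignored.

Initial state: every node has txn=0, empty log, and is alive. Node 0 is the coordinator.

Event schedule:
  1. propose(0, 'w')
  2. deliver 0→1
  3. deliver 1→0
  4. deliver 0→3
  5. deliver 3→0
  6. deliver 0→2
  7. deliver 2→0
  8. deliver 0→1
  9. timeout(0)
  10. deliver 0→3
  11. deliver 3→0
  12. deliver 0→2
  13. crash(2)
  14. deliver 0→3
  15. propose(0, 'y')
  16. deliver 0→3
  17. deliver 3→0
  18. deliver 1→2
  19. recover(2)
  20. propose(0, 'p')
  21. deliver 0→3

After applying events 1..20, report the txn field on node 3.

3

after 1 — propose(0,'w'): n0:coor/t1/[-]
after 2 — deliver 0→1: n1:part/t1/[-]
after 3 — deliver 1→0: ·
after 4 — deliver 0→3: n3:part/t1/[-]
after 5 — deliver 3→0: ·
after 6 — deliver 0→2: n2:part/t1/[-]
after 7 — deliver 2→0: n0:coor/t1/[w]
after 8 — deliver 0→1: n1:part/t1/[w]
after 9 — timeout(0): n0:coor/t2/[w]
after 10 — deliver 0→3: n3:part/t1/[w]
after 11 — deliver 3→0: ·
after 12 — deliver 0→2: n2:part/t1/[w]
after 13 — crash(2): n2:✗part/t1/[w]
after 14 — deliver 0→3: n3:part/t2/[w]
after 15 — propose(0,'y'): n0:coor/t3/[w]
after 16 — deliver 0→3: n3:part/t3/[w]
after 17 — deliver 3→0: ·
after 18 — deliver 1→2: ·
after 19 — recover(2): n2:part/t1/[w]
after 20 — propose(0,'p'): n0:coor/t4/[w]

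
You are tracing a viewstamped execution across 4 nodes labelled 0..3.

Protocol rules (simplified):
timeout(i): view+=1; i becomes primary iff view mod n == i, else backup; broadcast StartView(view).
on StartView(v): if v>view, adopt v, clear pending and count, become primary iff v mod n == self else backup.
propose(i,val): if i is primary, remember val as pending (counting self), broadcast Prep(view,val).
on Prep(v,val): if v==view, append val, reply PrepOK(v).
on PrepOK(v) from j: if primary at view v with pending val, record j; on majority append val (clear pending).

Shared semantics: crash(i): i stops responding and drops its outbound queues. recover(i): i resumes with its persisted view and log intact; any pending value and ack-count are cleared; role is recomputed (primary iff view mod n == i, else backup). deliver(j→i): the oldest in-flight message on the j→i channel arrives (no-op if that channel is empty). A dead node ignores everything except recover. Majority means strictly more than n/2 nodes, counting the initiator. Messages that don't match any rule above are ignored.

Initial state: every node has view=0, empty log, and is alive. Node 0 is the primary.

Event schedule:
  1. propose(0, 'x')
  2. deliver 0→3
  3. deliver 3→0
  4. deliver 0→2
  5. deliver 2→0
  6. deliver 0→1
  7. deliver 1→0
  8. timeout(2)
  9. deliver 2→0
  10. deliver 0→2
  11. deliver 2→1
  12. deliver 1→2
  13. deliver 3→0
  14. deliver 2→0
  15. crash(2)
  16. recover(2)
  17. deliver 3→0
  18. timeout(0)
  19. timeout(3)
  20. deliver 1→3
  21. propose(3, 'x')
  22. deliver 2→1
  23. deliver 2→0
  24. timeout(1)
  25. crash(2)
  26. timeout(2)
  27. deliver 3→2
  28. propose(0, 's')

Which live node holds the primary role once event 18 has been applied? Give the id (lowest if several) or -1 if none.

1

after 1 — propose(0,'x'): ·
after 2 — deliver 0→3: n3:back/v0/[x]
after 3 — deliver 3→0: ·
after 4 — deliver 0→2: n2:back/v0/[x]
after 5 — deliver 2→0: n0:prim/v0/[x]
after 6 — deliver 0→1: n1:back/v0/[x]
after 7 — deliver 1→0: ·
after 8 — timeout(2): n2:back/v1/[x]
after 9 — deliver 2→0: n0:back/v1/[x]
after 10 — deliver 0→2: ·
after 11 — deliver 2→1: n1:prim/v1/[x]
after 12 — deliver 1→2: ·
after 13 — deliver 3→0: ·
after 14 — deliver 2→0: ·
after 15 — crash(2): n2:✗back/v1/[x]
after 16 — recover(2): n2:back/v1/[x]
after 17 — deliver 3→0: ·
after 18 — timeout(0): n0:back/v2/[x]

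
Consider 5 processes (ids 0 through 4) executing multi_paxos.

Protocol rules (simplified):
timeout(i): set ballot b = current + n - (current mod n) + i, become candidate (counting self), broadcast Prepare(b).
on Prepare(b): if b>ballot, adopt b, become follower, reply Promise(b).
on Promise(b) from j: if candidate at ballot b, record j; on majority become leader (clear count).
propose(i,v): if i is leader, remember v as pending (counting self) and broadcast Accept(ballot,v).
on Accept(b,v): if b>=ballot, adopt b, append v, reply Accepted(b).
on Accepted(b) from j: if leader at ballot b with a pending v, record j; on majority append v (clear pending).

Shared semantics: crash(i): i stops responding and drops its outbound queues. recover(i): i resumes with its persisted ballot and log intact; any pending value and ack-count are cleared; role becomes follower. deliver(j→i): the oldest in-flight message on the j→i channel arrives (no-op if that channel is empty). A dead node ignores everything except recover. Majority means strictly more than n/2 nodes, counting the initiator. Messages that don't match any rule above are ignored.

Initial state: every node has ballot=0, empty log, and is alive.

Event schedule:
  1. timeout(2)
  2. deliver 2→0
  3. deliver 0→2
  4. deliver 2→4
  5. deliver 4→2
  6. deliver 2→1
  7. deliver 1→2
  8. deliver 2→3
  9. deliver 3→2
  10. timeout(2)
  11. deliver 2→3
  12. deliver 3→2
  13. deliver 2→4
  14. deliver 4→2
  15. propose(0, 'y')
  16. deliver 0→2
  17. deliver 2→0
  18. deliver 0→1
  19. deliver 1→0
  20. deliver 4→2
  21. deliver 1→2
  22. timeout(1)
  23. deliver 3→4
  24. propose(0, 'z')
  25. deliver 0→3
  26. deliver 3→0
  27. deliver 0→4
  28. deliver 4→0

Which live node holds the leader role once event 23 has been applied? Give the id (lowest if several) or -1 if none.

2

[1] timeout(2) → N2(cand b7 [-])
[2] deliver 2→0 → N0(foll b7 [-])
[3] deliver 0→2 → ∅
[4] deliver 2→4 → N4(foll b7 [-])
[5] deliver 4→2 → N2(lead b7 [-])
[6] deliver 2→1 → N1(foll b7 [-])
[7] deliver 1→2 → ∅
[8] deliver 2→3 → N3(foll b7 [-])
[9] deliver 3→2 → ∅
[10] timeout(2) → N2(cand b12 [-])
[11] deliver 2→3 → N3(foll b12 [-])
[12] deliver 3→2 → ∅
[13] deliver 2→4 → N4(foll b12 [-])
[14] deliver 4→2 → N2(lead b12 [-])
[15] propose(0,'y') → ∅
[16] deliver 0→2 → ∅
[17] deliver 2→0 → N0(foll b12 [-])
[18] deliver 0→1 → ∅
[19] deliver 1→0 → ∅
[20] deliver 4→2 → ∅
[21] deliver 1→2 → ∅
[22] timeout(1) → N1(cand b11 [-])
[23] deliver 3→4 → ∅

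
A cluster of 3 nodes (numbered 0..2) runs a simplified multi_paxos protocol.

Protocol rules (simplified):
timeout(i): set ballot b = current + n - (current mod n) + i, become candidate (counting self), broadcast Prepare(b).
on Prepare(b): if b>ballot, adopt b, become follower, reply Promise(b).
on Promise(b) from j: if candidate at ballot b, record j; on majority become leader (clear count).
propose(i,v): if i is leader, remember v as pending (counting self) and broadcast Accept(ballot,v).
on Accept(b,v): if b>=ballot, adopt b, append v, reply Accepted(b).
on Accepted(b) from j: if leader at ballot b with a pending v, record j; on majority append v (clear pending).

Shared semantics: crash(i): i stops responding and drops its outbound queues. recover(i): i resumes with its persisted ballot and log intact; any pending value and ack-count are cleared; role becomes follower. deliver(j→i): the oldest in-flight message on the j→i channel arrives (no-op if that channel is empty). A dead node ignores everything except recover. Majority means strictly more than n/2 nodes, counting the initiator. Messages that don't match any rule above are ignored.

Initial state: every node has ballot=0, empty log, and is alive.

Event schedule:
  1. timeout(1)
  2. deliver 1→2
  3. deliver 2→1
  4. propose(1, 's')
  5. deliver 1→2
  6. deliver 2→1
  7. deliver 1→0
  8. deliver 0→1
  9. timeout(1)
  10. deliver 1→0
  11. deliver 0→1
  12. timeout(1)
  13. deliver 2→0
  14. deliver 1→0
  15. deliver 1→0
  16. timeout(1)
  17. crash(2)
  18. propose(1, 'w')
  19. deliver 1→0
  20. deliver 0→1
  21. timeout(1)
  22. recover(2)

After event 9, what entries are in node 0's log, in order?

empty

1. timeout(1):  <1:cand b4 ->
2. deliver 1→2:  <2:foll b4 ->
3. deliver 2→1:  <1:lead b4 ->
4. propose(1,'s'):  nop
5. deliver 1→2:  <2:foll b4 s>
6. deliver 2→1:  <1:lead b4 s>
7. deliver 1→0:  <0:foll b4 ->
8. deliver 0→1:  nop
9. timeout(1):  <1:cand b7 s>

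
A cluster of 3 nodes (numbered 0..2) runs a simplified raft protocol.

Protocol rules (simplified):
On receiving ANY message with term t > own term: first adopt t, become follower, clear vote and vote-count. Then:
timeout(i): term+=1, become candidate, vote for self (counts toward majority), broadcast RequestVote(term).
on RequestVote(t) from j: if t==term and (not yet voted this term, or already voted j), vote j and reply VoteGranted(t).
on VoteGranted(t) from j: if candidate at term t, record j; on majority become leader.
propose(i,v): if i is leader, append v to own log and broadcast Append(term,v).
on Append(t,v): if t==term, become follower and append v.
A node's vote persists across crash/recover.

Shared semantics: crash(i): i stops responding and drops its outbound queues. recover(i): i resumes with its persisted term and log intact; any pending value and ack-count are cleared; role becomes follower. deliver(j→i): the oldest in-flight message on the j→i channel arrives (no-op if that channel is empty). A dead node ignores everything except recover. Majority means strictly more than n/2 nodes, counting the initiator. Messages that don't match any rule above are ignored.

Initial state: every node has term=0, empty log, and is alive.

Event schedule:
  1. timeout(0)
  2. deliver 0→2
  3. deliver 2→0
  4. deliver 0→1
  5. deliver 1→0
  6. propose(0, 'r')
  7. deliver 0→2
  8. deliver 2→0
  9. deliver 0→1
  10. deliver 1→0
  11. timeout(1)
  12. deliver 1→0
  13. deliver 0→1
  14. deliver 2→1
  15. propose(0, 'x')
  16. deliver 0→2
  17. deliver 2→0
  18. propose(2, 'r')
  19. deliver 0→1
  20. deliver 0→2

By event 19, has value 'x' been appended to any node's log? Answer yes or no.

after 1 — timeout(0): n0:cand/t1/[-]
after 2 — deliver 0→2: n2:foll/t1/[-]
after 3 — deliver 2→0: n0:lead/t1/[-]
after 4 — deliver 0→1: n1:foll/t1/[-]
after 5 — deliver 1→0: ·
after 6 — propose(0,'r'): n0:lead/t1/[r]
after 7 — deliver 0→2: n2:foll/t1/[r]
after 8 — deliver 2→0: ·
after 9 — deliver 0→1: n1:foll/t1/[r]
after 10 — deliver 1→0: ·
after 11 — timeout(1): n1:cand/t2/[r]
after 12 — deliver 1→0: n0:foll/t2/[r]
after 13 — deliver 0→1: n1:lead/t2/[r]
after 14 — deliver 2→1: ·
after 15 — propose(0,'x'): ·
after 16 — deliver 0→2: ·
after 17 — deliver 2→0: ·
after 18 — propose(2,'r'): ·
after 19 — deliver 0→1: ·

no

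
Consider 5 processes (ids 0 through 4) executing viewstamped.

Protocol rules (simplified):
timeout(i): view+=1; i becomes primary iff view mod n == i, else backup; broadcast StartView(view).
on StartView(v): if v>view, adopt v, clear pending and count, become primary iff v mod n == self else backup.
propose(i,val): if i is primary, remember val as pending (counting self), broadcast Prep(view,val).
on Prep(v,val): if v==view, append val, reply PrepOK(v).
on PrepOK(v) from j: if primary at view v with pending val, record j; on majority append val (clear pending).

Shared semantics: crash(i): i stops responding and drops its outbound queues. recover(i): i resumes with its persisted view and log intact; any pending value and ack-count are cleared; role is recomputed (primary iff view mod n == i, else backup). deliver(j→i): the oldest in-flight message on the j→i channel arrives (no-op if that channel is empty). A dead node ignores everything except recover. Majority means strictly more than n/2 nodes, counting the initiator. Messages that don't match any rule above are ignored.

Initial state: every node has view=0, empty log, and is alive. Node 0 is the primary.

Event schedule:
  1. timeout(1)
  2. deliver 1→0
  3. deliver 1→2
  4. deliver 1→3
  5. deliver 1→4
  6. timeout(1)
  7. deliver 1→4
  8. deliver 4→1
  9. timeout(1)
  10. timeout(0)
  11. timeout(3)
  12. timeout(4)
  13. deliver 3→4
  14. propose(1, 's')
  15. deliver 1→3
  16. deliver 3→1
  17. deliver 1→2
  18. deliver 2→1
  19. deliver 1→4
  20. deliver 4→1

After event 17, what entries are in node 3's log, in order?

empty

1. timeout(1):  <1:prim v1 ->
2. deliver 1→0:  <0:back v1 ->
3. deliver 1→2:  <2:back v1 ->
4. deliver 1→3:  <3:back v1 ->
5. deliver 1→4:  <4:back v1 ->
6. timeout(1):  <1:back v2 ->
7. deliver 1→4:  <4:back v2 ->
8. deliver 4→1:  nop
9. timeout(1):  <1:back v3 ->
10. timeout(0):  <0:back v2 ->
11. timeout(3):  <3:back v2 ->
12. timeout(4):  <4:back v3 ->
13. deliver 3→4:  nop
14. propose(1,'s'):  nop
15. deliver 1→3:  nop
16. deliver 3→1:  nop
17. deliver 1→2:  <2:prim v2 ->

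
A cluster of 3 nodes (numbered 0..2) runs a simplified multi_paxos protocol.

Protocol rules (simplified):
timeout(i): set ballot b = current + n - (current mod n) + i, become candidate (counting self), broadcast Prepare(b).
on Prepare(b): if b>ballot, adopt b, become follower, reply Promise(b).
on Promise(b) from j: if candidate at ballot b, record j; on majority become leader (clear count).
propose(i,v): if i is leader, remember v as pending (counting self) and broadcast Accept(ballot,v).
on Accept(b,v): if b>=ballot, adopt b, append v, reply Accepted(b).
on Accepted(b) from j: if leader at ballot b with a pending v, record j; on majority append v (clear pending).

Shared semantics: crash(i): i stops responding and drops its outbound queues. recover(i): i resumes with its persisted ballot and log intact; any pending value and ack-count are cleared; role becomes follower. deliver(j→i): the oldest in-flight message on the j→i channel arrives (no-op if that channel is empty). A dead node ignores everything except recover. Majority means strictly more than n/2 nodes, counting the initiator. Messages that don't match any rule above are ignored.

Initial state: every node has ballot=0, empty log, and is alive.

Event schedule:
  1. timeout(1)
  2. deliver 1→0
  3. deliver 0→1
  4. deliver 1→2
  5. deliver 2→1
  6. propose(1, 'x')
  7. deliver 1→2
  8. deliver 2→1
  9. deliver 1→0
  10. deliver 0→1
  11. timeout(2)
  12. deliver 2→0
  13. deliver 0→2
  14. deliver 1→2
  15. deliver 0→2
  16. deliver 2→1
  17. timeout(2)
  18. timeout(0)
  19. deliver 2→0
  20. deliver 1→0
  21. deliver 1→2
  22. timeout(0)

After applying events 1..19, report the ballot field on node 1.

e1 timeout(1): 1[cand,b=4,-]
e2 deliver 1→0: 0[foll,b=4,-]
e3 deliver 0→1: 1[lead,b=4,-]
e4 deliver 1→2: 2[foll,b=4,-]
e5 deliver 2→1: ·
e6 propose(1,'x'): ·
e7 deliver 1→2: 2[foll,b=4,x]
e8 deliver 2→1: 1[lead,b=4,x]
e9 deliver 1→0: 0[foll,b=4,x]
e10 deliver 0→1: ·
e11 timeout(2): 2[cand,b=8,x]
e12 deliver 2→0: 0[foll,b=8,x]
e13 deliver 0→2: 2[lead,b=8,x]
e14 deliver 1→2: ·
e15 deliver 0→2: ·
e16 deliver 2→1: 1[foll,b=8,x]
e17 timeout(2): 2[cand,b=11,x]
e18 timeout(0): 0[cand,b=9,x]
e19 deliver 2→0: 0[foll,b=11,x]

8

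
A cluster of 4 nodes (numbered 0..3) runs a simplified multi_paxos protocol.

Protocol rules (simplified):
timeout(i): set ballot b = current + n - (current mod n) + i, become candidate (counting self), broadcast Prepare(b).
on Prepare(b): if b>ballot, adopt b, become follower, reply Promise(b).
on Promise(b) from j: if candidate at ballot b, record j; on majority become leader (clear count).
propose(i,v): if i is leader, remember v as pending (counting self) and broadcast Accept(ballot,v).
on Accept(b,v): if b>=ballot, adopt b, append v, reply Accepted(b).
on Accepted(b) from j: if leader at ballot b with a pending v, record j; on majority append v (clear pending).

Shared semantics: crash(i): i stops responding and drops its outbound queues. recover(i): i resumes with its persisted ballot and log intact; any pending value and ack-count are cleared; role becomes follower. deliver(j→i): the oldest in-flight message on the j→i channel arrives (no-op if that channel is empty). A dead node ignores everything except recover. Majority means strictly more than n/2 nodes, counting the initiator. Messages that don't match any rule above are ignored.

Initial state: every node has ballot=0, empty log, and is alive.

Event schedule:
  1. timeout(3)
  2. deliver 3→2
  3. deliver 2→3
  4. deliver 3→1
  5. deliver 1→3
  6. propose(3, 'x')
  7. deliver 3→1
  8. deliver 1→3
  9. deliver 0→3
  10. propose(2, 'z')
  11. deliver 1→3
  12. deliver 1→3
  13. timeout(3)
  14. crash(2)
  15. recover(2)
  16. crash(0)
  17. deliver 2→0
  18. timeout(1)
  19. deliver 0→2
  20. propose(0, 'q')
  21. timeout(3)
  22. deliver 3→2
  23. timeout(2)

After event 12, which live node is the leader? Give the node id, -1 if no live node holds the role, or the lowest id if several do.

3

step 1 timeout(3): 3={cand,b=7,log=-}
step 2 deliver 3→2: 2={foll,b=7,log=-}
step 3 deliver 2→3: —
step 4 deliver 3→1: 1={foll,b=7,log=-}
step 5 deliver 1→3: 3={lead,b=7,log=-}
step 6 propose(3,'x'): —
step 7 deliver 3→1: 1={foll,b=7,log=x}
step 8 deliver 1→3: —
step 9 deliver 0→3: —
step 10 propose(2,'z'): —
step 11 deliver 1→3: —
step 12 deliver 1→3: —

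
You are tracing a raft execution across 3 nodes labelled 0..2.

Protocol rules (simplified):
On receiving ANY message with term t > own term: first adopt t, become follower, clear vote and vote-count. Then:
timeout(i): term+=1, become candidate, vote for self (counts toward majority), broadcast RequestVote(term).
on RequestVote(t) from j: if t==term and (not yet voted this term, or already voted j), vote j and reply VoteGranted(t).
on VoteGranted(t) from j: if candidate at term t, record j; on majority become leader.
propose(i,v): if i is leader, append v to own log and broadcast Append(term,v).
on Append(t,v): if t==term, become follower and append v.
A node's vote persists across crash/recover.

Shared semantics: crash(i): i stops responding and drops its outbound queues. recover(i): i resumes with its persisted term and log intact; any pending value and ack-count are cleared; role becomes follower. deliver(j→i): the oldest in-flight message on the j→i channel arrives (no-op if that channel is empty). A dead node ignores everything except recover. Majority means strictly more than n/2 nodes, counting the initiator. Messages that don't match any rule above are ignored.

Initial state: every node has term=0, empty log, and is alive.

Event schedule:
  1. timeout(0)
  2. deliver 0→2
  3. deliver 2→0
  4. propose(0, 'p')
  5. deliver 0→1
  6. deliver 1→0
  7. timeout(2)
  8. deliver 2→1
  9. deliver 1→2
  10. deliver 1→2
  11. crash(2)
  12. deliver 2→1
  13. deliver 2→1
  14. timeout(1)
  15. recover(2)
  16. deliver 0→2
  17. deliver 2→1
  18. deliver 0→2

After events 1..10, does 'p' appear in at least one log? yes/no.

[1] timeout(0) → N0(cand t1 [-])
[2] deliver 0→2 → N2(foll t1 [-])
[3] deliver 2→0 → N0(lead t1 [-])
[4] propose(0,'p') → N0(lead t1 [p])
[5] deliver 0→1 → N1(foll t1 [-])
[6] deliver 1→0 → ∅
[7] timeout(2) → N2(cand t2 [-])
[8] deliver 2→1 → N1(foll t2 [-])
[9] deliver 1→2 → N2(lead t2 [-])
[10] deliver 1→2 → ∅

yes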